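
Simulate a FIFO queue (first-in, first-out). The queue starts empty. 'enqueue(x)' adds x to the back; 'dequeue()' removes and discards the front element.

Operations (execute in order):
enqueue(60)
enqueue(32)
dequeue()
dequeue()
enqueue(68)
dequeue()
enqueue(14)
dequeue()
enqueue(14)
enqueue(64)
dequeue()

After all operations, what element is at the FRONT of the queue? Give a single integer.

enqueue(60): queue = [60]
enqueue(32): queue = [60, 32]
dequeue(): queue = [32]
dequeue(): queue = []
enqueue(68): queue = [68]
dequeue(): queue = []
enqueue(14): queue = [14]
dequeue(): queue = []
enqueue(14): queue = [14]
enqueue(64): queue = [14, 64]
dequeue(): queue = [64]

Answer: 64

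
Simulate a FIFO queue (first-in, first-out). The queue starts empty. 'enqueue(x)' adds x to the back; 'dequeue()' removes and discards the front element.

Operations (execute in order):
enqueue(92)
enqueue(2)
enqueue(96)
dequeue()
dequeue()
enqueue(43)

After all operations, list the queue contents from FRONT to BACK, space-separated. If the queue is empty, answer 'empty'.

enqueue(92): [92]
enqueue(2): [92, 2]
enqueue(96): [92, 2, 96]
dequeue(): [2, 96]
dequeue(): [96]
enqueue(43): [96, 43]

Answer: 96 43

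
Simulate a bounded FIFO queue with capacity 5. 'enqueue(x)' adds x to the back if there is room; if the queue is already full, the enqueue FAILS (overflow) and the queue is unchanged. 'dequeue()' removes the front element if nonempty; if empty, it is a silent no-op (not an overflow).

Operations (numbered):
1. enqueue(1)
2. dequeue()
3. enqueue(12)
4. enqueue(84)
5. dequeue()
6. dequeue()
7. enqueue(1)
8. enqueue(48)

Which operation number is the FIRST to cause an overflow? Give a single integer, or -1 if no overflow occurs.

Answer: -1

Derivation:
1. enqueue(1): size=1
2. dequeue(): size=0
3. enqueue(12): size=1
4. enqueue(84): size=2
5. dequeue(): size=1
6. dequeue(): size=0
7. enqueue(1): size=1
8. enqueue(48): size=2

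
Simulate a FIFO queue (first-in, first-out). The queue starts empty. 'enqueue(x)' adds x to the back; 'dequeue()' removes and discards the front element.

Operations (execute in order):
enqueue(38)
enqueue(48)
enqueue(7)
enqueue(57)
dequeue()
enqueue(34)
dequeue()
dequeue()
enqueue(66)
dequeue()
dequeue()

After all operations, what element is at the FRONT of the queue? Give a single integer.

Answer: 66

Derivation:
enqueue(38): queue = [38]
enqueue(48): queue = [38, 48]
enqueue(7): queue = [38, 48, 7]
enqueue(57): queue = [38, 48, 7, 57]
dequeue(): queue = [48, 7, 57]
enqueue(34): queue = [48, 7, 57, 34]
dequeue(): queue = [7, 57, 34]
dequeue(): queue = [57, 34]
enqueue(66): queue = [57, 34, 66]
dequeue(): queue = [34, 66]
dequeue(): queue = [66]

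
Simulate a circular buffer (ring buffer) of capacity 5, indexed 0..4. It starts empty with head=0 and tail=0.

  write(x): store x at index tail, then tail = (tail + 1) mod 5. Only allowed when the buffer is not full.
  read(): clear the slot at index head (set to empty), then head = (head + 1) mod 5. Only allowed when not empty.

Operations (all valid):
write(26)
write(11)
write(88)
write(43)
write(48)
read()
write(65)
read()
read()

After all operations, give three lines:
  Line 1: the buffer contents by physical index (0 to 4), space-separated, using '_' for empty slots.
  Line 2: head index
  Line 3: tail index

write(26): buf=[26 _ _ _ _], head=0, tail=1, size=1
write(11): buf=[26 11 _ _ _], head=0, tail=2, size=2
write(88): buf=[26 11 88 _ _], head=0, tail=3, size=3
write(43): buf=[26 11 88 43 _], head=0, tail=4, size=4
write(48): buf=[26 11 88 43 48], head=0, tail=0, size=5
read(): buf=[_ 11 88 43 48], head=1, tail=0, size=4
write(65): buf=[65 11 88 43 48], head=1, tail=1, size=5
read(): buf=[65 _ 88 43 48], head=2, tail=1, size=4
read(): buf=[65 _ _ 43 48], head=3, tail=1, size=3

Answer: 65 _ _ 43 48
3
1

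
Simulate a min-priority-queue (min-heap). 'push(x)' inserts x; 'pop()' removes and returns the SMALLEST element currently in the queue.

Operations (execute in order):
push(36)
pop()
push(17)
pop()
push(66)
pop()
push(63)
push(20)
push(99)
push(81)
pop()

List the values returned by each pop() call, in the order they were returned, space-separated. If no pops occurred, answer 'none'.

Answer: 36 17 66 20

Derivation:
push(36): heap contents = [36]
pop() → 36: heap contents = []
push(17): heap contents = [17]
pop() → 17: heap contents = []
push(66): heap contents = [66]
pop() → 66: heap contents = []
push(63): heap contents = [63]
push(20): heap contents = [20, 63]
push(99): heap contents = [20, 63, 99]
push(81): heap contents = [20, 63, 81, 99]
pop() → 20: heap contents = [63, 81, 99]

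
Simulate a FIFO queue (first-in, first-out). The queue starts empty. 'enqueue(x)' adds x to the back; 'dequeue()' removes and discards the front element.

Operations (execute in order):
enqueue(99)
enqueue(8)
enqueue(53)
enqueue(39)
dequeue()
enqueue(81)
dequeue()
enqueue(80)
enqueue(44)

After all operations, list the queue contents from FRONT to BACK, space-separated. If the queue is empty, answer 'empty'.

Answer: 53 39 81 80 44

Derivation:
enqueue(99): [99]
enqueue(8): [99, 8]
enqueue(53): [99, 8, 53]
enqueue(39): [99, 8, 53, 39]
dequeue(): [8, 53, 39]
enqueue(81): [8, 53, 39, 81]
dequeue(): [53, 39, 81]
enqueue(80): [53, 39, 81, 80]
enqueue(44): [53, 39, 81, 80, 44]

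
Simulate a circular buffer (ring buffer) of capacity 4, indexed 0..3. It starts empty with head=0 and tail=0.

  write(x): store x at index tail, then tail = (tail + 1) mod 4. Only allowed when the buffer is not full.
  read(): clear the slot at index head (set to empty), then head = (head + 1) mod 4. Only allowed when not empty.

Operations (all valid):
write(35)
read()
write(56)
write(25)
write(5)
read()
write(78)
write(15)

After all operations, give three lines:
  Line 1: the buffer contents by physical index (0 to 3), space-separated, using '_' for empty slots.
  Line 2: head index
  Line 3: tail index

write(35): buf=[35 _ _ _], head=0, tail=1, size=1
read(): buf=[_ _ _ _], head=1, tail=1, size=0
write(56): buf=[_ 56 _ _], head=1, tail=2, size=1
write(25): buf=[_ 56 25 _], head=1, tail=3, size=2
write(5): buf=[_ 56 25 5], head=1, tail=0, size=3
read(): buf=[_ _ 25 5], head=2, tail=0, size=2
write(78): buf=[78 _ 25 5], head=2, tail=1, size=3
write(15): buf=[78 15 25 5], head=2, tail=2, size=4

Answer: 78 15 25 5
2
2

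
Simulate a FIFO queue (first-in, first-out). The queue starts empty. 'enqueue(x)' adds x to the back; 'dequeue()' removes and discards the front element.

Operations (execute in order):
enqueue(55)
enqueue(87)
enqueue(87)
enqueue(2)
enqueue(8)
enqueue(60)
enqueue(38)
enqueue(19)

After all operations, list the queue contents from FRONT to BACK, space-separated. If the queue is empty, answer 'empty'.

Answer: 55 87 87 2 8 60 38 19

Derivation:
enqueue(55): [55]
enqueue(87): [55, 87]
enqueue(87): [55, 87, 87]
enqueue(2): [55, 87, 87, 2]
enqueue(8): [55, 87, 87, 2, 8]
enqueue(60): [55, 87, 87, 2, 8, 60]
enqueue(38): [55, 87, 87, 2, 8, 60, 38]
enqueue(19): [55, 87, 87, 2, 8, 60, 38, 19]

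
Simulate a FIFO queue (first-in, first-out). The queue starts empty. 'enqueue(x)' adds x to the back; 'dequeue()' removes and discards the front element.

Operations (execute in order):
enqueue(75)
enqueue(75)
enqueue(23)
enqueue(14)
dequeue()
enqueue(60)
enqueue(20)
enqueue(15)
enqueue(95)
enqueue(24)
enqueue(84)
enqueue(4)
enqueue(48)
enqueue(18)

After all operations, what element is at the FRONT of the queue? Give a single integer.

enqueue(75): queue = [75]
enqueue(75): queue = [75, 75]
enqueue(23): queue = [75, 75, 23]
enqueue(14): queue = [75, 75, 23, 14]
dequeue(): queue = [75, 23, 14]
enqueue(60): queue = [75, 23, 14, 60]
enqueue(20): queue = [75, 23, 14, 60, 20]
enqueue(15): queue = [75, 23, 14, 60, 20, 15]
enqueue(95): queue = [75, 23, 14, 60, 20, 15, 95]
enqueue(24): queue = [75, 23, 14, 60, 20, 15, 95, 24]
enqueue(84): queue = [75, 23, 14, 60, 20, 15, 95, 24, 84]
enqueue(4): queue = [75, 23, 14, 60, 20, 15, 95, 24, 84, 4]
enqueue(48): queue = [75, 23, 14, 60, 20, 15, 95, 24, 84, 4, 48]
enqueue(18): queue = [75, 23, 14, 60, 20, 15, 95, 24, 84, 4, 48, 18]

Answer: 75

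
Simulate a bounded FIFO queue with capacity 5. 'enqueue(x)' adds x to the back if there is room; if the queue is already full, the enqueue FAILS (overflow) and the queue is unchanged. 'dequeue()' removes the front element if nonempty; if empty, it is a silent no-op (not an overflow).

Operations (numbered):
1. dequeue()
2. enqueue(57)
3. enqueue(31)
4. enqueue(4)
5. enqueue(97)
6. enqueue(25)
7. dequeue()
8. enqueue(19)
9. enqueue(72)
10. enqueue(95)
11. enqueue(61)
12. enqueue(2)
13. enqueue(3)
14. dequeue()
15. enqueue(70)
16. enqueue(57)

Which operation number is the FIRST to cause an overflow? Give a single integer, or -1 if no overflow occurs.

Answer: 9

Derivation:
1. dequeue(): empty, no-op, size=0
2. enqueue(57): size=1
3. enqueue(31): size=2
4. enqueue(4): size=3
5. enqueue(97): size=4
6. enqueue(25): size=5
7. dequeue(): size=4
8. enqueue(19): size=5
9. enqueue(72): size=5=cap → OVERFLOW (fail)
10. enqueue(95): size=5=cap → OVERFLOW (fail)
11. enqueue(61): size=5=cap → OVERFLOW (fail)
12. enqueue(2): size=5=cap → OVERFLOW (fail)
13. enqueue(3): size=5=cap → OVERFLOW (fail)
14. dequeue(): size=4
15. enqueue(70): size=5
16. enqueue(57): size=5=cap → OVERFLOW (fail)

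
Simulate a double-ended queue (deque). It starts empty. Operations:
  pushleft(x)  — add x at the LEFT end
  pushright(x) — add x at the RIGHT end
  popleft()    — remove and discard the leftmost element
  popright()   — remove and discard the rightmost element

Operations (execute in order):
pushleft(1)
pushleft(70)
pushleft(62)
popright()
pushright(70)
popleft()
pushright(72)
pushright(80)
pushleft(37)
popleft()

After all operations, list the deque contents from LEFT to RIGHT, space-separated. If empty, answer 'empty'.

pushleft(1): [1]
pushleft(70): [70, 1]
pushleft(62): [62, 70, 1]
popright(): [62, 70]
pushright(70): [62, 70, 70]
popleft(): [70, 70]
pushright(72): [70, 70, 72]
pushright(80): [70, 70, 72, 80]
pushleft(37): [37, 70, 70, 72, 80]
popleft(): [70, 70, 72, 80]

Answer: 70 70 72 80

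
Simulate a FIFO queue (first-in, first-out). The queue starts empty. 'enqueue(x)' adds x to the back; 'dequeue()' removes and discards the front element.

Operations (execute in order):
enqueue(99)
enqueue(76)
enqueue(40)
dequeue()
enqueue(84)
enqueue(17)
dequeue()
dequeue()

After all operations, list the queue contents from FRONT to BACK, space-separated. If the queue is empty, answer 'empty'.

enqueue(99): [99]
enqueue(76): [99, 76]
enqueue(40): [99, 76, 40]
dequeue(): [76, 40]
enqueue(84): [76, 40, 84]
enqueue(17): [76, 40, 84, 17]
dequeue(): [40, 84, 17]
dequeue(): [84, 17]

Answer: 84 17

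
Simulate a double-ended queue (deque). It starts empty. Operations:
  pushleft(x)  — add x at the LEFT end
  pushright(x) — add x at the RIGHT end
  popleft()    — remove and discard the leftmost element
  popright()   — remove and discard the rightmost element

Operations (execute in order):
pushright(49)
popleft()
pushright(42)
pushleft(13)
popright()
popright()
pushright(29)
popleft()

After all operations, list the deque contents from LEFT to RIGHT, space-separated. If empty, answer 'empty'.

pushright(49): [49]
popleft(): []
pushright(42): [42]
pushleft(13): [13, 42]
popright(): [13]
popright(): []
pushright(29): [29]
popleft(): []

Answer: empty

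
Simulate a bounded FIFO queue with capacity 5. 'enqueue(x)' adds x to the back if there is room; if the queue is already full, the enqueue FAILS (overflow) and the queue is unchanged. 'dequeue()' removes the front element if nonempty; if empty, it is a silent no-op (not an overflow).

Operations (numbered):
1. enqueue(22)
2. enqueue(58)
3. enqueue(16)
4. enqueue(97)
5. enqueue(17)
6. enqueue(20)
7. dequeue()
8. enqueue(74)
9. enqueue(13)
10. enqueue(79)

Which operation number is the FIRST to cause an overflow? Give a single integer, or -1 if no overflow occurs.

1. enqueue(22): size=1
2. enqueue(58): size=2
3. enqueue(16): size=3
4. enqueue(97): size=4
5. enqueue(17): size=5
6. enqueue(20): size=5=cap → OVERFLOW (fail)
7. dequeue(): size=4
8. enqueue(74): size=5
9. enqueue(13): size=5=cap → OVERFLOW (fail)
10. enqueue(79): size=5=cap → OVERFLOW (fail)

Answer: 6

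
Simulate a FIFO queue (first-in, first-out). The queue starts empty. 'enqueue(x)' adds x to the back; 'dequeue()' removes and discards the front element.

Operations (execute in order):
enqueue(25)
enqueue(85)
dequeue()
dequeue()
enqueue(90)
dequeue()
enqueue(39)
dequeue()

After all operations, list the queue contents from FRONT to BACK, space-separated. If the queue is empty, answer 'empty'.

enqueue(25): [25]
enqueue(85): [25, 85]
dequeue(): [85]
dequeue(): []
enqueue(90): [90]
dequeue(): []
enqueue(39): [39]
dequeue(): []

Answer: empty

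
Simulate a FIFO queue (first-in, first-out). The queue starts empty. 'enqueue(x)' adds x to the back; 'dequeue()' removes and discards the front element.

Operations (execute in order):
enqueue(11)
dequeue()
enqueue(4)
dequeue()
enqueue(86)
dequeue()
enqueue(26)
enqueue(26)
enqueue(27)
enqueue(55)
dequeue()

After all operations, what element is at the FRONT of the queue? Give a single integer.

Answer: 26

Derivation:
enqueue(11): queue = [11]
dequeue(): queue = []
enqueue(4): queue = [4]
dequeue(): queue = []
enqueue(86): queue = [86]
dequeue(): queue = []
enqueue(26): queue = [26]
enqueue(26): queue = [26, 26]
enqueue(27): queue = [26, 26, 27]
enqueue(55): queue = [26, 26, 27, 55]
dequeue(): queue = [26, 27, 55]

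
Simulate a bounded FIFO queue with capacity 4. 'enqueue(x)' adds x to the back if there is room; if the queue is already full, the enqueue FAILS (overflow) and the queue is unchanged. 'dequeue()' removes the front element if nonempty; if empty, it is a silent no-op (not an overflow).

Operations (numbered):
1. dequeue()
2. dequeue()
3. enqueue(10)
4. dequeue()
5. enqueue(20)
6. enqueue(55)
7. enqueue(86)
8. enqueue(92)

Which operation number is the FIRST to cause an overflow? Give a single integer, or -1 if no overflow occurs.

1. dequeue(): empty, no-op, size=0
2. dequeue(): empty, no-op, size=0
3. enqueue(10): size=1
4. dequeue(): size=0
5. enqueue(20): size=1
6. enqueue(55): size=2
7. enqueue(86): size=3
8. enqueue(92): size=4

Answer: -1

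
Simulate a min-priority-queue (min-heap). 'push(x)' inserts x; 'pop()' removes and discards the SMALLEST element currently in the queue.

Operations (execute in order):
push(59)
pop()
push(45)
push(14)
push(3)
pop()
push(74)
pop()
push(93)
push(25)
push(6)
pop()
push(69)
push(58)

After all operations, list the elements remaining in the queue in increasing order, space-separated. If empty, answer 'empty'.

Answer: 25 45 58 69 74 93

Derivation:
push(59): heap contents = [59]
pop() → 59: heap contents = []
push(45): heap contents = [45]
push(14): heap contents = [14, 45]
push(3): heap contents = [3, 14, 45]
pop() → 3: heap contents = [14, 45]
push(74): heap contents = [14, 45, 74]
pop() → 14: heap contents = [45, 74]
push(93): heap contents = [45, 74, 93]
push(25): heap contents = [25, 45, 74, 93]
push(6): heap contents = [6, 25, 45, 74, 93]
pop() → 6: heap contents = [25, 45, 74, 93]
push(69): heap contents = [25, 45, 69, 74, 93]
push(58): heap contents = [25, 45, 58, 69, 74, 93]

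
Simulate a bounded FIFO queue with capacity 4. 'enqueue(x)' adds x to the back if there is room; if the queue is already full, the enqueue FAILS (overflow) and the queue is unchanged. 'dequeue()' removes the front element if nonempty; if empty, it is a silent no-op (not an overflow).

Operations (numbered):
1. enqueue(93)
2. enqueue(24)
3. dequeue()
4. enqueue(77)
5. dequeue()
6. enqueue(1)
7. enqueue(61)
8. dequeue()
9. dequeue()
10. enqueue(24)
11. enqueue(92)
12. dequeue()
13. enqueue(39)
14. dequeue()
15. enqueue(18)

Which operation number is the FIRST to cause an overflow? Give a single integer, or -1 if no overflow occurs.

Answer: -1

Derivation:
1. enqueue(93): size=1
2. enqueue(24): size=2
3. dequeue(): size=1
4. enqueue(77): size=2
5. dequeue(): size=1
6. enqueue(1): size=2
7. enqueue(61): size=3
8. dequeue(): size=2
9. dequeue(): size=1
10. enqueue(24): size=2
11. enqueue(92): size=3
12. dequeue(): size=2
13. enqueue(39): size=3
14. dequeue(): size=2
15. enqueue(18): size=3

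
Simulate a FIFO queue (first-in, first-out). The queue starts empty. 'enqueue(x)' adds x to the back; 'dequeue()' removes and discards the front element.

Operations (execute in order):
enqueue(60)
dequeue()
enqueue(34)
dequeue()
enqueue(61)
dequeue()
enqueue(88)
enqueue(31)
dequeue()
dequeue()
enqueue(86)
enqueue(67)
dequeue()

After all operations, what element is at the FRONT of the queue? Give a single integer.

Answer: 67

Derivation:
enqueue(60): queue = [60]
dequeue(): queue = []
enqueue(34): queue = [34]
dequeue(): queue = []
enqueue(61): queue = [61]
dequeue(): queue = []
enqueue(88): queue = [88]
enqueue(31): queue = [88, 31]
dequeue(): queue = [31]
dequeue(): queue = []
enqueue(86): queue = [86]
enqueue(67): queue = [86, 67]
dequeue(): queue = [67]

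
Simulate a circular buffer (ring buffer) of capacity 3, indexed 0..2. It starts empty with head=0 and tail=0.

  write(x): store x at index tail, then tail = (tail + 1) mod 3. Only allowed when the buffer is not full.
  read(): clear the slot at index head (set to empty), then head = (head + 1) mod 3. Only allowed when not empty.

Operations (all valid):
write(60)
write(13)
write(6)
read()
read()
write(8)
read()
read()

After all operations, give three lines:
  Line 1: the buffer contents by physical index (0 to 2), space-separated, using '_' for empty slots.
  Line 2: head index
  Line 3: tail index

Answer: _ _ _
1
1

Derivation:
write(60): buf=[60 _ _], head=0, tail=1, size=1
write(13): buf=[60 13 _], head=0, tail=2, size=2
write(6): buf=[60 13 6], head=0, tail=0, size=3
read(): buf=[_ 13 6], head=1, tail=0, size=2
read(): buf=[_ _ 6], head=2, tail=0, size=1
write(8): buf=[8 _ 6], head=2, tail=1, size=2
read(): buf=[8 _ _], head=0, tail=1, size=1
read(): buf=[_ _ _], head=1, tail=1, size=0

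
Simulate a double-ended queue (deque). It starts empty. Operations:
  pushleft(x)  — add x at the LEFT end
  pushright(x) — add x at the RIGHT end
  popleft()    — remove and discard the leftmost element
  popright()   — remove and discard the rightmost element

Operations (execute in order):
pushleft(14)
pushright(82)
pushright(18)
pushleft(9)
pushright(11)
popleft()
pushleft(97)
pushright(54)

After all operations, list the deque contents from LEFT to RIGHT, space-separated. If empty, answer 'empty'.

pushleft(14): [14]
pushright(82): [14, 82]
pushright(18): [14, 82, 18]
pushleft(9): [9, 14, 82, 18]
pushright(11): [9, 14, 82, 18, 11]
popleft(): [14, 82, 18, 11]
pushleft(97): [97, 14, 82, 18, 11]
pushright(54): [97, 14, 82, 18, 11, 54]

Answer: 97 14 82 18 11 54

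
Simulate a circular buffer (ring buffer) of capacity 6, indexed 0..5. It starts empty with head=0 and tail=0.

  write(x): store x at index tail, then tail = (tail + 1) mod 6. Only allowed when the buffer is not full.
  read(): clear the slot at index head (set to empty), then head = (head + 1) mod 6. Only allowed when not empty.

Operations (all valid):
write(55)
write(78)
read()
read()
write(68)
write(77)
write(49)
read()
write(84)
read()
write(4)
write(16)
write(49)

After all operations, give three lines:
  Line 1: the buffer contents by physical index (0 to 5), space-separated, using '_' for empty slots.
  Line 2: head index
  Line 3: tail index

write(55): buf=[55 _ _ _ _ _], head=0, tail=1, size=1
write(78): buf=[55 78 _ _ _ _], head=0, tail=2, size=2
read(): buf=[_ 78 _ _ _ _], head=1, tail=2, size=1
read(): buf=[_ _ _ _ _ _], head=2, tail=2, size=0
write(68): buf=[_ _ 68 _ _ _], head=2, tail=3, size=1
write(77): buf=[_ _ 68 77 _ _], head=2, tail=4, size=2
write(49): buf=[_ _ 68 77 49 _], head=2, tail=5, size=3
read(): buf=[_ _ _ 77 49 _], head=3, tail=5, size=2
write(84): buf=[_ _ _ 77 49 84], head=3, tail=0, size=3
read(): buf=[_ _ _ _ 49 84], head=4, tail=0, size=2
write(4): buf=[4 _ _ _ 49 84], head=4, tail=1, size=3
write(16): buf=[4 16 _ _ 49 84], head=4, tail=2, size=4
write(49): buf=[4 16 49 _ 49 84], head=4, tail=3, size=5

Answer: 4 16 49 _ 49 84
4
3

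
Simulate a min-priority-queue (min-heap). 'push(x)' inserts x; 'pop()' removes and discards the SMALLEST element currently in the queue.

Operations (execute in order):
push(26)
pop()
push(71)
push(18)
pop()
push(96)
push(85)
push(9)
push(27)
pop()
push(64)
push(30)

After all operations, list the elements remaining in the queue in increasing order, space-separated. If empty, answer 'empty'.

push(26): heap contents = [26]
pop() → 26: heap contents = []
push(71): heap contents = [71]
push(18): heap contents = [18, 71]
pop() → 18: heap contents = [71]
push(96): heap contents = [71, 96]
push(85): heap contents = [71, 85, 96]
push(9): heap contents = [9, 71, 85, 96]
push(27): heap contents = [9, 27, 71, 85, 96]
pop() → 9: heap contents = [27, 71, 85, 96]
push(64): heap contents = [27, 64, 71, 85, 96]
push(30): heap contents = [27, 30, 64, 71, 85, 96]

Answer: 27 30 64 71 85 96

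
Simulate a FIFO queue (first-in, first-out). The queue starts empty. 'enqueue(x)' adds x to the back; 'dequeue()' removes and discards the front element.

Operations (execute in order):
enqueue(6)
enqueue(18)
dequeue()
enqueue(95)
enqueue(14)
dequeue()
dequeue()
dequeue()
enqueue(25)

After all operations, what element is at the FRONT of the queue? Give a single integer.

Answer: 25

Derivation:
enqueue(6): queue = [6]
enqueue(18): queue = [6, 18]
dequeue(): queue = [18]
enqueue(95): queue = [18, 95]
enqueue(14): queue = [18, 95, 14]
dequeue(): queue = [95, 14]
dequeue(): queue = [14]
dequeue(): queue = []
enqueue(25): queue = [25]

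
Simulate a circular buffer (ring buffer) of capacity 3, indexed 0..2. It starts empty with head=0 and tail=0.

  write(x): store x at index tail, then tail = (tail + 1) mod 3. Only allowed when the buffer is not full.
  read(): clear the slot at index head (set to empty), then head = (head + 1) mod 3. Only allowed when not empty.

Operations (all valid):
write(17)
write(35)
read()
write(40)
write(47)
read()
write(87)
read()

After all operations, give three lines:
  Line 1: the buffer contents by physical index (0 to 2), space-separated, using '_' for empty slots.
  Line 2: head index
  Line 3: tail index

write(17): buf=[17 _ _], head=0, tail=1, size=1
write(35): buf=[17 35 _], head=0, tail=2, size=2
read(): buf=[_ 35 _], head=1, tail=2, size=1
write(40): buf=[_ 35 40], head=1, tail=0, size=2
write(47): buf=[47 35 40], head=1, tail=1, size=3
read(): buf=[47 _ 40], head=2, tail=1, size=2
write(87): buf=[47 87 40], head=2, tail=2, size=3
read(): buf=[47 87 _], head=0, tail=2, size=2

Answer: 47 87 _
0
2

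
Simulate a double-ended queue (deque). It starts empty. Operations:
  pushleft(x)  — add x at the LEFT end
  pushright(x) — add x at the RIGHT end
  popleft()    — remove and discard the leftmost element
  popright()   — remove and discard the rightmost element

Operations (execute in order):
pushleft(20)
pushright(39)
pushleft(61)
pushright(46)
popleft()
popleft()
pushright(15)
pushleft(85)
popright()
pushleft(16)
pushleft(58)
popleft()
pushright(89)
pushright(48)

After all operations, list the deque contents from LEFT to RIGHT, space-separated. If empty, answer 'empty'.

pushleft(20): [20]
pushright(39): [20, 39]
pushleft(61): [61, 20, 39]
pushright(46): [61, 20, 39, 46]
popleft(): [20, 39, 46]
popleft(): [39, 46]
pushright(15): [39, 46, 15]
pushleft(85): [85, 39, 46, 15]
popright(): [85, 39, 46]
pushleft(16): [16, 85, 39, 46]
pushleft(58): [58, 16, 85, 39, 46]
popleft(): [16, 85, 39, 46]
pushright(89): [16, 85, 39, 46, 89]
pushright(48): [16, 85, 39, 46, 89, 48]

Answer: 16 85 39 46 89 48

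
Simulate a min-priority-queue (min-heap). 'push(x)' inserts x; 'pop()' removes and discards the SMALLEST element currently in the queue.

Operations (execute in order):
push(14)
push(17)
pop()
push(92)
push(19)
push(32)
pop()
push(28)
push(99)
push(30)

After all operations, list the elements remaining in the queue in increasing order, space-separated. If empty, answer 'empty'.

Answer: 19 28 30 32 92 99

Derivation:
push(14): heap contents = [14]
push(17): heap contents = [14, 17]
pop() → 14: heap contents = [17]
push(92): heap contents = [17, 92]
push(19): heap contents = [17, 19, 92]
push(32): heap contents = [17, 19, 32, 92]
pop() → 17: heap contents = [19, 32, 92]
push(28): heap contents = [19, 28, 32, 92]
push(99): heap contents = [19, 28, 32, 92, 99]
push(30): heap contents = [19, 28, 30, 32, 92, 99]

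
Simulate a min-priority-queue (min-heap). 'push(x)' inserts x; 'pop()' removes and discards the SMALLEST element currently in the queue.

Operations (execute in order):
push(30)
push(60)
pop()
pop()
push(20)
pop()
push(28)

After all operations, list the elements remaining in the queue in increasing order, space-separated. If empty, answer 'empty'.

Answer: 28

Derivation:
push(30): heap contents = [30]
push(60): heap contents = [30, 60]
pop() → 30: heap contents = [60]
pop() → 60: heap contents = []
push(20): heap contents = [20]
pop() → 20: heap contents = []
push(28): heap contents = [28]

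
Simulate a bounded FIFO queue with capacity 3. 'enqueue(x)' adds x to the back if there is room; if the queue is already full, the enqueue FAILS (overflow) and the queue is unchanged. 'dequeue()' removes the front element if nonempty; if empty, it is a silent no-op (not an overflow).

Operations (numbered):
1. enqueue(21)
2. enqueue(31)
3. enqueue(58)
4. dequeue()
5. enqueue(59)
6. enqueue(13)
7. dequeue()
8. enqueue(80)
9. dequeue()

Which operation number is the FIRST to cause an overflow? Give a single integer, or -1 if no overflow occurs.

1. enqueue(21): size=1
2. enqueue(31): size=2
3. enqueue(58): size=3
4. dequeue(): size=2
5. enqueue(59): size=3
6. enqueue(13): size=3=cap → OVERFLOW (fail)
7. dequeue(): size=2
8. enqueue(80): size=3
9. dequeue(): size=2

Answer: 6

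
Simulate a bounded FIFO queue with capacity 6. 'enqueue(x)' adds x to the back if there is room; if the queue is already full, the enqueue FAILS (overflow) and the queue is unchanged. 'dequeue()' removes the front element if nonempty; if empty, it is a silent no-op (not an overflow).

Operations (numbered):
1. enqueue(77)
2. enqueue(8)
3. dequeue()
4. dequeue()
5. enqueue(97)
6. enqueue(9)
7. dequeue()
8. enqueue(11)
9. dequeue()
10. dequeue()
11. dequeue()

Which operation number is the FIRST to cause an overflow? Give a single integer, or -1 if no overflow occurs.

1. enqueue(77): size=1
2. enqueue(8): size=2
3. dequeue(): size=1
4. dequeue(): size=0
5. enqueue(97): size=1
6. enqueue(9): size=2
7. dequeue(): size=1
8. enqueue(11): size=2
9. dequeue(): size=1
10. dequeue(): size=0
11. dequeue(): empty, no-op, size=0

Answer: -1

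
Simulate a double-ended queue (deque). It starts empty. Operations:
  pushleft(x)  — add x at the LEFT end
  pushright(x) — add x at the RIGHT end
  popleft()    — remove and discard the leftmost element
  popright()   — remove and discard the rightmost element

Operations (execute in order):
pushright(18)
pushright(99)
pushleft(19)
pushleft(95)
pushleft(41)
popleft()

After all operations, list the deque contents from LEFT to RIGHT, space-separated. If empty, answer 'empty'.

Answer: 95 19 18 99

Derivation:
pushright(18): [18]
pushright(99): [18, 99]
pushleft(19): [19, 18, 99]
pushleft(95): [95, 19, 18, 99]
pushleft(41): [41, 95, 19, 18, 99]
popleft(): [95, 19, 18, 99]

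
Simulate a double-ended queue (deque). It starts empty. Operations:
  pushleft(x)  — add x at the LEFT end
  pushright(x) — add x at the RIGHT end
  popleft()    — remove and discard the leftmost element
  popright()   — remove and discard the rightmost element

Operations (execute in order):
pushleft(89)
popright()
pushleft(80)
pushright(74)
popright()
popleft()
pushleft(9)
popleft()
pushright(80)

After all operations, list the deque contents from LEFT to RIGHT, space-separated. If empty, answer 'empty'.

pushleft(89): [89]
popright(): []
pushleft(80): [80]
pushright(74): [80, 74]
popright(): [80]
popleft(): []
pushleft(9): [9]
popleft(): []
pushright(80): [80]

Answer: 80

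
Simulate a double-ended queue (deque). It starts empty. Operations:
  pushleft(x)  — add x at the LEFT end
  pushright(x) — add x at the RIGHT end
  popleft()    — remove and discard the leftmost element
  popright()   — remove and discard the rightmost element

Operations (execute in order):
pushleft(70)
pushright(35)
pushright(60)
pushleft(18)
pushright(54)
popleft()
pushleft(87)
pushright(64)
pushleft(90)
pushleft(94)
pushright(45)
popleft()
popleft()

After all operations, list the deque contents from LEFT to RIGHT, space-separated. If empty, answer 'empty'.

Answer: 87 70 35 60 54 64 45

Derivation:
pushleft(70): [70]
pushright(35): [70, 35]
pushright(60): [70, 35, 60]
pushleft(18): [18, 70, 35, 60]
pushright(54): [18, 70, 35, 60, 54]
popleft(): [70, 35, 60, 54]
pushleft(87): [87, 70, 35, 60, 54]
pushright(64): [87, 70, 35, 60, 54, 64]
pushleft(90): [90, 87, 70, 35, 60, 54, 64]
pushleft(94): [94, 90, 87, 70, 35, 60, 54, 64]
pushright(45): [94, 90, 87, 70, 35, 60, 54, 64, 45]
popleft(): [90, 87, 70, 35, 60, 54, 64, 45]
popleft(): [87, 70, 35, 60, 54, 64, 45]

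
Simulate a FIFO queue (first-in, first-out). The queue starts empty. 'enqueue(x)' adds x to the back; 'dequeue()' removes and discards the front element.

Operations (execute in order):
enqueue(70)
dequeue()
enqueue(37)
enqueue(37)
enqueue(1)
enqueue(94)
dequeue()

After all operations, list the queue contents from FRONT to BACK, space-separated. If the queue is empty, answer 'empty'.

Answer: 37 1 94

Derivation:
enqueue(70): [70]
dequeue(): []
enqueue(37): [37]
enqueue(37): [37, 37]
enqueue(1): [37, 37, 1]
enqueue(94): [37, 37, 1, 94]
dequeue(): [37, 1, 94]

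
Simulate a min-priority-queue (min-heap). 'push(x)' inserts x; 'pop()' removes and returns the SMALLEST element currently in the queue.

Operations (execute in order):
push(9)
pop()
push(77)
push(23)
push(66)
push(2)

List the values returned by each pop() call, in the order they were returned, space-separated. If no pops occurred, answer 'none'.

push(9): heap contents = [9]
pop() → 9: heap contents = []
push(77): heap contents = [77]
push(23): heap contents = [23, 77]
push(66): heap contents = [23, 66, 77]
push(2): heap contents = [2, 23, 66, 77]

Answer: 9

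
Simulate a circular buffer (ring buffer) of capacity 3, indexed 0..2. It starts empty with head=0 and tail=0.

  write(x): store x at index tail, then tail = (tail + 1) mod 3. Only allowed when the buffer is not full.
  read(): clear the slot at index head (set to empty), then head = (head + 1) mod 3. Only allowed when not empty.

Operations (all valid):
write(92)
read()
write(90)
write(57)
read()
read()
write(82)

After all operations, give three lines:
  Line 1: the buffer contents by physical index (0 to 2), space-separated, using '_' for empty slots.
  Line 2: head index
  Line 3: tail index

Answer: 82 _ _
0
1

Derivation:
write(92): buf=[92 _ _], head=0, tail=1, size=1
read(): buf=[_ _ _], head=1, tail=1, size=0
write(90): buf=[_ 90 _], head=1, tail=2, size=1
write(57): buf=[_ 90 57], head=1, tail=0, size=2
read(): buf=[_ _ 57], head=2, tail=0, size=1
read(): buf=[_ _ _], head=0, tail=0, size=0
write(82): buf=[82 _ _], head=0, tail=1, size=1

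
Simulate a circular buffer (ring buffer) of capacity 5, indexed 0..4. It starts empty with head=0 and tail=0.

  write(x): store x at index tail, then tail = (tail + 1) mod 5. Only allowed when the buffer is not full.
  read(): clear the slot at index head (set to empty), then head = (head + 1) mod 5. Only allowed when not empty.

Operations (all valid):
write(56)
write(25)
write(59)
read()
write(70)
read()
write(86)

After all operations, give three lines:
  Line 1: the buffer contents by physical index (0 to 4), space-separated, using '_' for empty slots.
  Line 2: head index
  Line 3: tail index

write(56): buf=[56 _ _ _ _], head=0, tail=1, size=1
write(25): buf=[56 25 _ _ _], head=0, tail=2, size=2
write(59): buf=[56 25 59 _ _], head=0, tail=3, size=3
read(): buf=[_ 25 59 _ _], head=1, tail=3, size=2
write(70): buf=[_ 25 59 70 _], head=1, tail=4, size=3
read(): buf=[_ _ 59 70 _], head=2, tail=4, size=2
write(86): buf=[_ _ 59 70 86], head=2, tail=0, size=3

Answer: _ _ 59 70 86
2
0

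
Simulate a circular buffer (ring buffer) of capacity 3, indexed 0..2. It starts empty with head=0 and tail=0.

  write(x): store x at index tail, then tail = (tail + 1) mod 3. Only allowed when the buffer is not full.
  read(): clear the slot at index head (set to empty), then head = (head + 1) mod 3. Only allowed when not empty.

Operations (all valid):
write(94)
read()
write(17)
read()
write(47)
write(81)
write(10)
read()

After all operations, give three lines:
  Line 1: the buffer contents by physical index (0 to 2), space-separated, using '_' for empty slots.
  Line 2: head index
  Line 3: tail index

write(94): buf=[94 _ _], head=0, tail=1, size=1
read(): buf=[_ _ _], head=1, tail=1, size=0
write(17): buf=[_ 17 _], head=1, tail=2, size=1
read(): buf=[_ _ _], head=2, tail=2, size=0
write(47): buf=[_ _ 47], head=2, tail=0, size=1
write(81): buf=[81 _ 47], head=2, tail=1, size=2
write(10): buf=[81 10 47], head=2, tail=2, size=3
read(): buf=[81 10 _], head=0, tail=2, size=2

Answer: 81 10 _
0
2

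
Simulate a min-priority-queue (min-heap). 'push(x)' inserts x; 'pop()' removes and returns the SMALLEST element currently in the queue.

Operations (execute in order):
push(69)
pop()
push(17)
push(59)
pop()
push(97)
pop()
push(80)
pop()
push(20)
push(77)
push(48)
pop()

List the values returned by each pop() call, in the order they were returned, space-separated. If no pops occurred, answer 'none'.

push(69): heap contents = [69]
pop() → 69: heap contents = []
push(17): heap contents = [17]
push(59): heap contents = [17, 59]
pop() → 17: heap contents = [59]
push(97): heap contents = [59, 97]
pop() → 59: heap contents = [97]
push(80): heap contents = [80, 97]
pop() → 80: heap contents = [97]
push(20): heap contents = [20, 97]
push(77): heap contents = [20, 77, 97]
push(48): heap contents = [20, 48, 77, 97]
pop() → 20: heap contents = [48, 77, 97]

Answer: 69 17 59 80 20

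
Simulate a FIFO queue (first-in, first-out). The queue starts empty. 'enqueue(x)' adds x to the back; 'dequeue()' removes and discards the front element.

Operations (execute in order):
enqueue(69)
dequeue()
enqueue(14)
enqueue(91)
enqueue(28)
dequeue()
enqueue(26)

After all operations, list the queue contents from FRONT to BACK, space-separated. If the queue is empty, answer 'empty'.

enqueue(69): [69]
dequeue(): []
enqueue(14): [14]
enqueue(91): [14, 91]
enqueue(28): [14, 91, 28]
dequeue(): [91, 28]
enqueue(26): [91, 28, 26]

Answer: 91 28 26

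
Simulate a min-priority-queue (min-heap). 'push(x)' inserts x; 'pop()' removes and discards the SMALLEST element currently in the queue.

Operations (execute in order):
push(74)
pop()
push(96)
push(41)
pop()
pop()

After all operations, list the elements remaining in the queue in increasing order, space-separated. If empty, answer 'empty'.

Answer: empty

Derivation:
push(74): heap contents = [74]
pop() → 74: heap contents = []
push(96): heap contents = [96]
push(41): heap contents = [41, 96]
pop() → 41: heap contents = [96]
pop() → 96: heap contents = []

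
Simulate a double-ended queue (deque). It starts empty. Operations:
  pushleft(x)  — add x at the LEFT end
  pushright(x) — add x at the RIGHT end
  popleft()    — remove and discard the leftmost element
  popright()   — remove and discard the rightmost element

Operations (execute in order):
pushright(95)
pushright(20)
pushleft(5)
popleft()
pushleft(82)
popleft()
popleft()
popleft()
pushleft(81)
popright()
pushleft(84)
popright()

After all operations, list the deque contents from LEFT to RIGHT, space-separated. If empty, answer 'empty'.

Answer: empty

Derivation:
pushright(95): [95]
pushright(20): [95, 20]
pushleft(5): [5, 95, 20]
popleft(): [95, 20]
pushleft(82): [82, 95, 20]
popleft(): [95, 20]
popleft(): [20]
popleft(): []
pushleft(81): [81]
popright(): []
pushleft(84): [84]
popright(): []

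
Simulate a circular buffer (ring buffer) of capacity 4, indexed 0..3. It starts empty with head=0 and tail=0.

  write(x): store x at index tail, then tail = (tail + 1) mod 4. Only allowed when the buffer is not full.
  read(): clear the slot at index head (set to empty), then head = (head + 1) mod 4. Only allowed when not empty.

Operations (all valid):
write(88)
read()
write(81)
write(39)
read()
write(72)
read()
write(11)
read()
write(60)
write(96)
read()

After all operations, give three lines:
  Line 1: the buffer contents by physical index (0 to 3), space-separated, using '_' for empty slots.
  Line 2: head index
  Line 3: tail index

write(88): buf=[88 _ _ _], head=0, tail=1, size=1
read(): buf=[_ _ _ _], head=1, tail=1, size=0
write(81): buf=[_ 81 _ _], head=1, tail=2, size=1
write(39): buf=[_ 81 39 _], head=1, tail=3, size=2
read(): buf=[_ _ 39 _], head=2, tail=3, size=1
write(72): buf=[_ _ 39 72], head=2, tail=0, size=2
read(): buf=[_ _ _ 72], head=3, tail=0, size=1
write(11): buf=[11 _ _ 72], head=3, tail=1, size=2
read(): buf=[11 _ _ _], head=0, tail=1, size=1
write(60): buf=[11 60 _ _], head=0, tail=2, size=2
write(96): buf=[11 60 96 _], head=0, tail=3, size=3
read(): buf=[_ 60 96 _], head=1, tail=3, size=2

Answer: _ 60 96 _
1
3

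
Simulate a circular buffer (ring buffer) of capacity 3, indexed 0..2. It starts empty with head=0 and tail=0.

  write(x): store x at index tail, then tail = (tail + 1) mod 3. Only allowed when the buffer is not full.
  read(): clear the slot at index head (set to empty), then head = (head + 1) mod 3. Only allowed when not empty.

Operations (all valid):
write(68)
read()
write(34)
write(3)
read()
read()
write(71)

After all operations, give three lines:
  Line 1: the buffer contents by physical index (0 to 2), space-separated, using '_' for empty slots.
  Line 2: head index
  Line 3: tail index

write(68): buf=[68 _ _], head=0, tail=1, size=1
read(): buf=[_ _ _], head=1, tail=1, size=0
write(34): buf=[_ 34 _], head=1, tail=2, size=1
write(3): buf=[_ 34 3], head=1, tail=0, size=2
read(): buf=[_ _ 3], head=2, tail=0, size=1
read(): buf=[_ _ _], head=0, tail=0, size=0
write(71): buf=[71 _ _], head=0, tail=1, size=1

Answer: 71 _ _
0
1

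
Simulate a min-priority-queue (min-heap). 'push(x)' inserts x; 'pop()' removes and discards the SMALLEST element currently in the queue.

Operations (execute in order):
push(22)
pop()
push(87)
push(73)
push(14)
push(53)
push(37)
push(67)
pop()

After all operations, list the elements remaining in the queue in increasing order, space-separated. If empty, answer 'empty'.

Answer: 37 53 67 73 87

Derivation:
push(22): heap contents = [22]
pop() → 22: heap contents = []
push(87): heap contents = [87]
push(73): heap contents = [73, 87]
push(14): heap contents = [14, 73, 87]
push(53): heap contents = [14, 53, 73, 87]
push(37): heap contents = [14, 37, 53, 73, 87]
push(67): heap contents = [14, 37, 53, 67, 73, 87]
pop() → 14: heap contents = [37, 53, 67, 73, 87]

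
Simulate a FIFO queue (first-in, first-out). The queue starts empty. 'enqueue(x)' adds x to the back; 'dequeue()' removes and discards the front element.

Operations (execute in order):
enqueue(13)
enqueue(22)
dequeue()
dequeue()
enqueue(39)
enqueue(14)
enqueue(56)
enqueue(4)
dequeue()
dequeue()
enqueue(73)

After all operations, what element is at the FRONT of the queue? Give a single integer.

Answer: 56

Derivation:
enqueue(13): queue = [13]
enqueue(22): queue = [13, 22]
dequeue(): queue = [22]
dequeue(): queue = []
enqueue(39): queue = [39]
enqueue(14): queue = [39, 14]
enqueue(56): queue = [39, 14, 56]
enqueue(4): queue = [39, 14, 56, 4]
dequeue(): queue = [14, 56, 4]
dequeue(): queue = [56, 4]
enqueue(73): queue = [56, 4, 73]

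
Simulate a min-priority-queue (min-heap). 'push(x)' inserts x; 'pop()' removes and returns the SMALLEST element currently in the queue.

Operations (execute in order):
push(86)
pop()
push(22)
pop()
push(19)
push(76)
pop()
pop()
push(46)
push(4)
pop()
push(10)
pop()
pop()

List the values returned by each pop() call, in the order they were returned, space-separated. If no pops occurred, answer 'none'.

Answer: 86 22 19 76 4 10 46

Derivation:
push(86): heap contents = [86]
pop() → 86: heap contents = []
push(22): heap contents = [22]
pop() → 22: heap contents = []
push(19): heap contents = [19]
push(76): heap contents = [19, 76]
pop() → 19: heap contents = [76]
pop() → 76: heap contents = []
push(46): heap contents = [46]
push(4): heap contents = [4, 46]
pop() → 4: heap contents = [46]
push(10): heap contents = [10, 46]
pop() → 10: heap contents = [46]
pop() → 46: heap contents = []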